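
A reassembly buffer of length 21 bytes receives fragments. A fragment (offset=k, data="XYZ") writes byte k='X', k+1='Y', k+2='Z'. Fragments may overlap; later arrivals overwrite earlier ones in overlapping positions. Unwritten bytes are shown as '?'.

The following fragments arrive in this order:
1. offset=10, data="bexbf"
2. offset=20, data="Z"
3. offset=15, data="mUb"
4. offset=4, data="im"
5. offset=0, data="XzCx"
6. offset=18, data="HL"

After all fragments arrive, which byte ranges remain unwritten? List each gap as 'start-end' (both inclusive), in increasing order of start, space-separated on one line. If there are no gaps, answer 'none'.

Fragment 1: offset=10 len=5
Fragment 2: offset=20 len=1
Fragment 3: offset=15 len=3
Fragment 4: offset=4 len=2
Fragment 5: offset=0 len=4
Fragment 6: offset=18 len=2
Gaps: 6-9

Answer: 6-9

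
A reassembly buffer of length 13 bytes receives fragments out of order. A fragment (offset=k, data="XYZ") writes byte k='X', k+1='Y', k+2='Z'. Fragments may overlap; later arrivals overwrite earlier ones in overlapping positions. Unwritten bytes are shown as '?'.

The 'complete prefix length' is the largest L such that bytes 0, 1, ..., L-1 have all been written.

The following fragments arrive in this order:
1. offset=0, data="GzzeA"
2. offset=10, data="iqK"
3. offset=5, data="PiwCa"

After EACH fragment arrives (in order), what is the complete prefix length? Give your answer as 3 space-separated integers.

Fragment 1: offset=0 data="GzzeA" -> buffer=GzzeA???????? -> prefix_len=5
Fragment 2: offset=10 data="iqK" -> buffer=GzzeA?????iqK -> prefix_len=5
Fragment 3: offset=5 data="PiwCa" -> buffer=GzzeAPiwCaiqK -> prefix_len=13

Answer: 5 5 13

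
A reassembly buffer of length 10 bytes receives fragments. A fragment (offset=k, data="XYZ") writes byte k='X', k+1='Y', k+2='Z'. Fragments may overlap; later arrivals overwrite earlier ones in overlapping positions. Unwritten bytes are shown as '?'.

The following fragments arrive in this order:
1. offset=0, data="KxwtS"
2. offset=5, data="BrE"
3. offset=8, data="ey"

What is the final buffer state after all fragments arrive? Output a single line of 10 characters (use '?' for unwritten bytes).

Fragment 1: offset=0 data="KxwtS" -> buffer=KxwtS?????
Fragment 2: offset=5 data="BrE" -> buffer=KxwtSBrE??
Fragment 3: offset=8 data="ey" -> buffer=KxwtSBrEey

Answer: KxwtSBrEey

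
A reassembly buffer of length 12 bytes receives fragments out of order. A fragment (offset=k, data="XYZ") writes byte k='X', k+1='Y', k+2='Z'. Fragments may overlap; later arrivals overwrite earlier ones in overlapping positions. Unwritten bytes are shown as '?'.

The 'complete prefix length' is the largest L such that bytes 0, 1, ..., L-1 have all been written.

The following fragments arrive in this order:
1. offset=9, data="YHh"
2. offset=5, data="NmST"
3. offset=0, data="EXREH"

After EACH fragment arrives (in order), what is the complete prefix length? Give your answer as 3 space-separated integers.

Answer: 0 0 12

Derivation:
Fragment 1: offset=9 data="YHh" -> buffer=?????????YHh -> prefix_len=0
Fragment 2: offset=5 data="NmST" -> buffer=?????NmSTYHh -> prefix_len=0
Fragment 3: offset=0 data="EXREH" -> buffer=EXREHNmSTYHh -> prefix_len=12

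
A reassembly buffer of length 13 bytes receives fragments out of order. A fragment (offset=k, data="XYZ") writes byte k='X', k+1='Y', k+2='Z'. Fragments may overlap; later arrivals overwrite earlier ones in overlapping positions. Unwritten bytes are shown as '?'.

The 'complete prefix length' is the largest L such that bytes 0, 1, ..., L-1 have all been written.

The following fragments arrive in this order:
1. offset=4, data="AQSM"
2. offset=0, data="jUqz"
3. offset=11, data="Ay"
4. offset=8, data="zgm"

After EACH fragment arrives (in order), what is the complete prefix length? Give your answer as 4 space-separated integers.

Fragment 1: offset=4 data="AQSM" -> buffer=????AQSM????? -> prefix_len=0
Fragment 2: offset=0 data="jUqz" -> buffer=jUqzAQSM????? -> prefix_len=8
Fragment 3: offset=11 data="Ay" -> buffer=jUqzAQSM???Ay -> prefix_len=8
Fragment 4: offset=8 data="zgm" -> buffer=jUqzAQSMzgmAy -> prefix_len=13

Answer: 0 8 8 13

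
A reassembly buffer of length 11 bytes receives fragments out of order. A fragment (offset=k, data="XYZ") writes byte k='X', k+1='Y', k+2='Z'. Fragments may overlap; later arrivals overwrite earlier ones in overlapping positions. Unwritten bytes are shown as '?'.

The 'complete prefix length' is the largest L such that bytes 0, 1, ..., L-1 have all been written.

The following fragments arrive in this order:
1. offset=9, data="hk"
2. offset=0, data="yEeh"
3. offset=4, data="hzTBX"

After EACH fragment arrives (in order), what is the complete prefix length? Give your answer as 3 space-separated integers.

Fragment 1: offset=9 data="hk" -> buffer=?????????hk -> prefix_len=0
Fragment 2: offset=0 data="yEeh" -> buffer=yEeh?????hk -> prefix_len=4
Fragment 3: offset=4 data="hzTBX" -> buffer=yEehhzTBXhk -> prefix_len=11

Answer: 0 4 11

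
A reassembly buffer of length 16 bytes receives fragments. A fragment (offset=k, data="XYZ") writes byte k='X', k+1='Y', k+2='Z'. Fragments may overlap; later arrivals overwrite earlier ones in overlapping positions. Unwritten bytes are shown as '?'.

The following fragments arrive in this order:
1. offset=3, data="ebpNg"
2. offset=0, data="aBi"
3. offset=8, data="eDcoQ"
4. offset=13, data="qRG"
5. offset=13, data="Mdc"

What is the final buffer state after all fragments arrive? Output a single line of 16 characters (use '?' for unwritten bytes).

Fragment 1: offset=3 data="ebpNg" -> buffer=???ebpNg????????
Fragment 2: offset=0 data="aBi" -> buffer=aBiebpNg????????
Fragment 3: offset=8 data="eDcoQ" -> buffer=aBiebpNgeDcoQ???
Fragment 4: offset=13 data="qRG" -> buffer=aBiebpNgeDcoQqRG
Fragment 5: offset=13 data="Mdc" -> buffer=aBiebpNgeDcoQMdc

Answer: aBiebpNgeDcoQMdc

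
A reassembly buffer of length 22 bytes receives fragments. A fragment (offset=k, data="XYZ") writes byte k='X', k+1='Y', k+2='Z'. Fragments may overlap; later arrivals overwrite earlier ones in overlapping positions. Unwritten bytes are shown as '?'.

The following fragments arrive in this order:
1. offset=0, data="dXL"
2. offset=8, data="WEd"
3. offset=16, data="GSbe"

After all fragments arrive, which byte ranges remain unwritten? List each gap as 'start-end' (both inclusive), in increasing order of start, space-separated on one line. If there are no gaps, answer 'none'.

Answer: 3-7 11-15 20-21

Derivation:
Fragment 1: offset=0 len=3
Fragment 2: offset=8 len=3
Fragment 3: offset=16 len=4
Gaps: 3-7 11-15 20-21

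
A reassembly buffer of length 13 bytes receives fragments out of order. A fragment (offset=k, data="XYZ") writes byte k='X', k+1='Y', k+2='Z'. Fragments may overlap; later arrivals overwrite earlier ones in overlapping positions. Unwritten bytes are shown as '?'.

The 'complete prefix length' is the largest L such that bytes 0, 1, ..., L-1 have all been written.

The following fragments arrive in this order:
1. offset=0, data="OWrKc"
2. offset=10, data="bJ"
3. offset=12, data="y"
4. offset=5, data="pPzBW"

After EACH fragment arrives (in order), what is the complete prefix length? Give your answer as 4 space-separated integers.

Answer: 5 5 5 13

Derivation:
Fragment 1: offset=0 data="OWrKc" -> buffer=OWrKc???????? -> prefix_len=5
Fragment 2: offset=10 data="bJ" -> buffer=OWrKc?????bJ? -> prefix_len=5
Fragment 3: offset=12 data="y" -> buffer=OWrKc?????bJy -> prefix_len=5
Fragment 4: offset=5 data="pPzBW" -> buffer=OWrKcpPzBWbJy -> prefix_len=13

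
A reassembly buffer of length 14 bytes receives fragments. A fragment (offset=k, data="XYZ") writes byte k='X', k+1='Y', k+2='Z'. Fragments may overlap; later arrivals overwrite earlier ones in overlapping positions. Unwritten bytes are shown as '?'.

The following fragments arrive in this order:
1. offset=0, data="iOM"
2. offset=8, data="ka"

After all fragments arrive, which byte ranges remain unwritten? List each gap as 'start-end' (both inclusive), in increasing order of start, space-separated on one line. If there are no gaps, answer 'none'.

Fragment 1: offset=0 len=3
Fragment 2: offset=8 len=2
Gaps: 3-7 10-13

Answer: 3-7 10-13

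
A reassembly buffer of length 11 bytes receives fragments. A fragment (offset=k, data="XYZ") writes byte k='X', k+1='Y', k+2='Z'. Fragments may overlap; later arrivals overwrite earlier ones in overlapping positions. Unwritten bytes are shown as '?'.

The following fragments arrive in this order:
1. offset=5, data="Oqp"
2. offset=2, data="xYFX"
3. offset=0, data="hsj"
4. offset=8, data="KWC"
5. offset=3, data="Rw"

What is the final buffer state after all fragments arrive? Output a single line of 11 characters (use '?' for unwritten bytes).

Answer: hsjRwXqpKWC

Derivation:
Fragment 1: offset=5 data="Oqp" -> buffer=?????Oqp???
Fragment 2: offset=2 data="xYFX" -> buffer=??xYFXqp???
Fragment 3: offset=0 data="hsj" -> buffer=hsjYFXqp???
Fragment 4: offset=8 data="KWC" -> buffer=hsjYFXqpKWC
Fragment 5: offset=3 data="Rw" -> buffer=hsjRwXqpKWC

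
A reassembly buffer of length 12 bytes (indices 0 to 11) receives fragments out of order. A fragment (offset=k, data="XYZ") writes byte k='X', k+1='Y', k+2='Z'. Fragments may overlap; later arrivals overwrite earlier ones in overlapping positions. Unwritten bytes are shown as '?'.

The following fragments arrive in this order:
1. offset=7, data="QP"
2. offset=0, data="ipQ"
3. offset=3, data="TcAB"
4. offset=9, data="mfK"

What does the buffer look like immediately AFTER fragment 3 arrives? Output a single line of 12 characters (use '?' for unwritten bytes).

Fragment 1: offset=7 data="QP" -> buffer=???????QP???
Fragment 2: offset=0 data="ipQ" -> buffer=ipQ????QP???
Fragment 3: offset=3 data="TcAB" -> buffer=ipQTcABQP???

Answer: ipQTcABQP???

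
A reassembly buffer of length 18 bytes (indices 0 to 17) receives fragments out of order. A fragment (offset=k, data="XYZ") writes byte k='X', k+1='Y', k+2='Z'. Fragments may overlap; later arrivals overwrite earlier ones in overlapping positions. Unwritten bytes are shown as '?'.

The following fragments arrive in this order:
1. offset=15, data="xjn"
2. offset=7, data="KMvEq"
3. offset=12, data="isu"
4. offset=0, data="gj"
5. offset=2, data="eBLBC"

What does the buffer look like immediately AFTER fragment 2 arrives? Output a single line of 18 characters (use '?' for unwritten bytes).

Fragment 1: offset=15 data="xjn" -> buffer=???????????????xjn
Fragment 2: offset=7 data="KMvEq" -> buffer=???????KMvEq???xjn

Answer: ???????KMvEq???xjn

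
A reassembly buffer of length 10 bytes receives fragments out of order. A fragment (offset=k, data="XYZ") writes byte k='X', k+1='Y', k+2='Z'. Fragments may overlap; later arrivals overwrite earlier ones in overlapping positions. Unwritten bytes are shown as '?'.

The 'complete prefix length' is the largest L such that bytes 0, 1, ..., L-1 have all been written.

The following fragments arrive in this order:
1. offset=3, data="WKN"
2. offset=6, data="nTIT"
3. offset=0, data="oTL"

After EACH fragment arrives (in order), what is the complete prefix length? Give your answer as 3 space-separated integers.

Answer: 0 0 10

Derivation:
Fragment 1: offset=3 data="WKN" -> buffer=???WKN???? -> prefix_len=0
Fragment 2: offset=6 data="nTIT" -> buffer=???WKNnTIT -> prefix_len=0
Fragment 3: offset=0 data="oTL" -> buffer=oTLWKNnTIT -> prefix_len=10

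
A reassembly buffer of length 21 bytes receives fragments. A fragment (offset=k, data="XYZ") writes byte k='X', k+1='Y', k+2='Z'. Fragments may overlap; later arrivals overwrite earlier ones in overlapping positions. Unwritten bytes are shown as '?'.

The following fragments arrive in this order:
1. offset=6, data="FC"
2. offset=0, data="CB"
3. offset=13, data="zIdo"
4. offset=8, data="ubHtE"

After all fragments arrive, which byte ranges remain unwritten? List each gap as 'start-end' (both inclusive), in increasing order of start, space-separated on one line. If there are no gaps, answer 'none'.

Fragment 1: offset=6 len=2
Fragment 2: offset=0 len=2
Fragment 3: offset=13 len=4
Fragment 4: offset=8 len=5
Gaps: 2-5 17-20

Answer: 2-5 17-20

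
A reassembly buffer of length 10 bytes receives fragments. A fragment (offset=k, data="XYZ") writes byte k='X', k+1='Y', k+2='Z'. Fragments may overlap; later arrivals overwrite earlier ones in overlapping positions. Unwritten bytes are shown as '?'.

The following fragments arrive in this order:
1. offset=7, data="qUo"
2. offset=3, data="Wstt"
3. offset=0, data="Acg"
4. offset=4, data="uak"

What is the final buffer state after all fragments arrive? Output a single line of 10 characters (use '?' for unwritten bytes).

Answer: AcgWuakqUo

Derivation:
Fragment 1: offset=7 data="qUo" -> buffer=???????qUo
Fragment 2: offset=3 data="Wstt" -> buffer=???WsttqUo
Fragment 3: offset=0 data="Acg" -> buffer=AcgWsttqUo
Fragment 4: offset=4 data="uak" -> buffer=AcgWuakqUo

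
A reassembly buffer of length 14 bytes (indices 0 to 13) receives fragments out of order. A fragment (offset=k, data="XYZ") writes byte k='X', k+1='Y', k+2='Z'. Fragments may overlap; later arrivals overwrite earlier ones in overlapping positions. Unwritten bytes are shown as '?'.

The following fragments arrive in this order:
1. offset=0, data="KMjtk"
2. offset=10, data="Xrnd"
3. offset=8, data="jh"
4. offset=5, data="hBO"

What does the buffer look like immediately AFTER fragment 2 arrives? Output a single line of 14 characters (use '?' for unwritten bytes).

Fragment 1: offset=0 data="KMjtk" -> buffer=KMjtk?????????
Fragment 2: offset=10 data="Xrnd" -> buffer=KMjtk?????Xrnd

Answer: KMjtk?????Xrnd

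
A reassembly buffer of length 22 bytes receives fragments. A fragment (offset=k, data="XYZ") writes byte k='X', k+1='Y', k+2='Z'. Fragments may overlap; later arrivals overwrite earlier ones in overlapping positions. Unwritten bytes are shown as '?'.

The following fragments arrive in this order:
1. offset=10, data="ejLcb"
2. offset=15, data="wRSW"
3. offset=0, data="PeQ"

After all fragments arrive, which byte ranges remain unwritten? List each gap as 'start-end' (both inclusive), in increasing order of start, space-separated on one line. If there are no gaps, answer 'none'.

Answer: 3-9 19-21

Derivation:
Fragment 1: offset=10 len=5
Fragment 2: offset=15 len=4
Fragment 3: offset=0 len=3
Gaps: 3-9 19-21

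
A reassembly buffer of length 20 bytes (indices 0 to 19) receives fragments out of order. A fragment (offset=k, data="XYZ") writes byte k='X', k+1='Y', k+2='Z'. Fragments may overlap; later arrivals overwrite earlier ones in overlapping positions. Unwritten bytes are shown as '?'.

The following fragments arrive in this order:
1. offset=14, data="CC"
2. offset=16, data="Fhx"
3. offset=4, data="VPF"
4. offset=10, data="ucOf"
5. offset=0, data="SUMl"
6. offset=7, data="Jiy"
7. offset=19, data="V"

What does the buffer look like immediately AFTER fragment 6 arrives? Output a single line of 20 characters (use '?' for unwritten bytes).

Fragment 1: offset=14 data="CC" -> buffer=??????????????CC????
Fragment 2: offset=16 data="Fhx" -> buffer=??????????????CCFhx?
Fragment 3: offset=4 data="VPF" -> buffer=????VPF???????CCFhx?
Fragment 4: offset=10 data="ucOf" -> buffer=????VPF???ucOfCCFhx?
Fragment 5: offset=0 data="SUMl" -> buffer=SUMlVPF???ucOfCCFhx?
Fragment 6: offset=7 data="Jiy" -> buffer=SUMlVPFJiyucOfCCFhx?

Answer: SUMlVPFJiyucOfCCFhx?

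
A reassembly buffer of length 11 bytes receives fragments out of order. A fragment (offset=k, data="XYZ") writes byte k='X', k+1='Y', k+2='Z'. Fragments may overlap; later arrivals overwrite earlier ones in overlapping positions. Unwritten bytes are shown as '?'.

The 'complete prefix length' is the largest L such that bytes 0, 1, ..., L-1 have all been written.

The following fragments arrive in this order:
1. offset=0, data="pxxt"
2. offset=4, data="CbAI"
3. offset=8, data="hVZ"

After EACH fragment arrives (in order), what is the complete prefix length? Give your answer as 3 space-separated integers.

Fragment 1: offset=0 data="pxxt" -> buffer=pxxt??????? -> prefix_len=4
Fragment 2: offset=4 data="CbAI" -> buffer=pxxtCbAI??? -> prefix_len=8
Fragment 3: offset=8 data="hVZ" -> buffer=pxxtCbAIhVZ -> prefix_len=11

Answer: 4 8 11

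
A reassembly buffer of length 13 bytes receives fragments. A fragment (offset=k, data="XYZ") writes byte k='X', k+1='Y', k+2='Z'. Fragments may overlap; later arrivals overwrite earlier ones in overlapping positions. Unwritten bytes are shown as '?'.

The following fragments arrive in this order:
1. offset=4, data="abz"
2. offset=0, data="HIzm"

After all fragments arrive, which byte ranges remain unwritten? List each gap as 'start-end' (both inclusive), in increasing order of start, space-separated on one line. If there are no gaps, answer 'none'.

Fragment 1: offset=4 len=3
Fragment 2: offset=0 len=4
Gaps: 7-12

Answer: 7-12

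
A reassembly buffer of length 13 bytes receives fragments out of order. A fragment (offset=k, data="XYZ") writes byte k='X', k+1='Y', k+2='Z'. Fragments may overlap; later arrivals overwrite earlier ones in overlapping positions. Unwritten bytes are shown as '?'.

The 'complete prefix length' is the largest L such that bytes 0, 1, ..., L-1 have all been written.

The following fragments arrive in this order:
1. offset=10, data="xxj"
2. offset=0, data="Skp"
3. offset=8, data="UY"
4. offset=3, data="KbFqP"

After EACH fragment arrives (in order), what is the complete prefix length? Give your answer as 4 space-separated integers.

Answer: 0 3 3 13

Derivation:
Fragment 1: offset=10 data="xxj" -> buffer=??????????xxj -> prefix_len=0
Fragment 2: offset=0 data="Skp" -> buffer=Skp???????xxj -> prefix_len=3
Fragment 3: offset=8 data="UY" -> buffer=Skp?????UYxxj -> prefix_len=3
Fragment 4: offset=3 data="KbFqP" -> buffer=SkpKbFqPUYxxj -> prefix_len=13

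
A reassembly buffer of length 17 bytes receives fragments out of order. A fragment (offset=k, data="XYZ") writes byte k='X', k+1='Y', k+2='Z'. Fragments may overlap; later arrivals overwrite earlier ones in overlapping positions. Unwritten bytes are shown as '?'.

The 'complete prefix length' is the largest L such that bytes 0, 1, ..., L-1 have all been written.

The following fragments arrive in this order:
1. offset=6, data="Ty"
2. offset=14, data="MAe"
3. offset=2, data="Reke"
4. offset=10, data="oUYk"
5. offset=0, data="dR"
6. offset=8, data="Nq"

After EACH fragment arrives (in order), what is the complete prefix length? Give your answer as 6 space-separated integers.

Answer: 0 0 0 0 8 17

Derivation:
Fragment 1: offset=6 data="Ty" -> buffer=??????Ty????????? -> prefix_len=0
Fragment 2: offset=14 data="MAe" -> buffer=??????Ty??????MAe -> prefix_len=0
Fragment 3: offset=2 data="Reke" -> buffer=??RekeTy??????MAe -> prefix_len=0
Fragment 4: offset=10 data="oUYk" -> buffer=??RekeTy??oUYkMAe -> prefix_len=0
Fragment 5: offset=0 data="dR" -> buffer=dRRekeTy??oUYkMAe -> prefix_len=8
Fragment 6: offset=8 data="Nq" -> buffer=dRRekeTyNqoUYkMAe -> prefix_len=17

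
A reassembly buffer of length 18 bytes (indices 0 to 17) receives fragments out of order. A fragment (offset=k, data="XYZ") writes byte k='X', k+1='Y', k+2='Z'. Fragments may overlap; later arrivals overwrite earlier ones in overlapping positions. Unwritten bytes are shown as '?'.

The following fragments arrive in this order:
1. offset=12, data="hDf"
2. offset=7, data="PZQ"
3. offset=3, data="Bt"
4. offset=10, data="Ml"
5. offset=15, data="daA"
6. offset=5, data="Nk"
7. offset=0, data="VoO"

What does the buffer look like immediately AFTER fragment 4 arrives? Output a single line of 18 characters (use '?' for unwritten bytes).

Fragment 1: offset=12 data="hDf" -> buffer=????????????hDf???
Fragment 2: offset=7 data="PZQ" -> buffer=???????PZQ??hDf???
Fragment 3: offset=3 data="Bt" -> buffer=???Bt??PZQ??hDf???
Fragment 4: offset=10 data="Ml" -> buffer=???Bt??PZQMlhDf???

Answer: ???Bt??PZQMlhDf???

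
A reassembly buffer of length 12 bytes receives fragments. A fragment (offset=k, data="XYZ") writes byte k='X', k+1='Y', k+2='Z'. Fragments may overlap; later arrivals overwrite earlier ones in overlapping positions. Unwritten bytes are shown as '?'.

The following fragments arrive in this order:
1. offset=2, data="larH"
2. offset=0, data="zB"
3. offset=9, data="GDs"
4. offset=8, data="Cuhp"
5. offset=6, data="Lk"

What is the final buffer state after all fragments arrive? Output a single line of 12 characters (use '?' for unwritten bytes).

Fragment 1: offset=2 data="larH" -> buffer=??larH??????
Fragment 2: offset=0 data="zB" -> buffer=zBlarH??????
Fragment 3: offset=9 data="GDs" -> buffer=zBlarH???GDs
Fragment 4: offset=8 data="Cuhp" -> buffer=zBlarH??Cuhp
Fragment 5: offset=6 data="Lk" -> buffer=zBlarHLkCuhp

Answer: zBlarHLkCuhp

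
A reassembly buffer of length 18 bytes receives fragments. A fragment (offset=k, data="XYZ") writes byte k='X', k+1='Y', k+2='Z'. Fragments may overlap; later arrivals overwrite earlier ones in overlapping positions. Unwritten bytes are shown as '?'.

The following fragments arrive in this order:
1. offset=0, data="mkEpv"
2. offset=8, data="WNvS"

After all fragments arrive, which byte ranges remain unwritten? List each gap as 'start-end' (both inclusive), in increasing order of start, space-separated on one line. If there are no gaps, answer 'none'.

Fragment 1: offset=0 len=5
Fragment 2: offset=8 len=4
Gaps: 5-7 12-17

Answer: 5-7 12-17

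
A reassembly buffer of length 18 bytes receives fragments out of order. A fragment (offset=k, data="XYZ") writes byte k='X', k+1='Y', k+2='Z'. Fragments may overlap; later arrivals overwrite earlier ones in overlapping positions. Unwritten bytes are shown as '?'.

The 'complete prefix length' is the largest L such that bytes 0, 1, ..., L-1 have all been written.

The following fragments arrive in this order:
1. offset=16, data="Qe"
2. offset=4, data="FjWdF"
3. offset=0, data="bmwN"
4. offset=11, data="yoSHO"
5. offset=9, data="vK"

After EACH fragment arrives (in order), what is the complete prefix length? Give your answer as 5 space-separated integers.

Answer: 0 0 9 9 18

Derivation:
Fragment 1: offset=16 data="Qe" -> buffer=????????????????Qe -> prefix_len=0
Fragment 2: offset=4 data="FjWdF" -> buffer=????FjWdF???????Qe -> prefix_len=0
Fragment 3: offset=0 data="bmwN" -> buffer=bmwNFjWdF???????Qe -> prefix_len=9
Fragment 4: offset=11 data="yoSHO" -> buffer=bmwNFjWdF??yoSHOQe -> prefix_len=9
Fragment 5: offset=9 data="vK" -> buffer=bmwNFjWdFvKyoSHOQe -> prefix_len=18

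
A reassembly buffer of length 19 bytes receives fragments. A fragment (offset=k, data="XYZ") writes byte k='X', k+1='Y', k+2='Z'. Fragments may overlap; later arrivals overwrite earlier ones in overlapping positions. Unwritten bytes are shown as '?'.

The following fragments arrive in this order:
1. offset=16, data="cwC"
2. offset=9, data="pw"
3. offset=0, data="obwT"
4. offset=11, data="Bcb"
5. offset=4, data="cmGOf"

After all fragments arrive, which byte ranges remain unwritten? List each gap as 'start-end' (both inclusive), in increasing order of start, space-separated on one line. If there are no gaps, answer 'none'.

Answer: 14-15

Derivation:
Fragment 1: offset=16 len=3
Fragment 2: offset=9 len=2
Fragment 3: offset=0 len=4
Fragment 4: offset=11 len=3
Fragment 5: offset=4 len=5
Gaps: 14-15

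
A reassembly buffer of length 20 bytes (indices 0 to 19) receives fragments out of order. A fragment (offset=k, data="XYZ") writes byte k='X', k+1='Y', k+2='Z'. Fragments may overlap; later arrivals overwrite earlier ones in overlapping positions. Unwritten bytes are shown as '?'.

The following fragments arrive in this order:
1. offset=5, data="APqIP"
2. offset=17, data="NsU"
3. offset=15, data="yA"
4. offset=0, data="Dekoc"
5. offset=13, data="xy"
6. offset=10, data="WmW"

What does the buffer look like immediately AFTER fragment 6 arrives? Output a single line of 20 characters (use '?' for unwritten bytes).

Fragment 1: offset=5 data="APqIP" -> buffer=?????APqIP??????????
Fragment 2: offset=17 data="NsU" -> buffer=?????APqIP???????NsU
Fragment 3: offset=15 data="yA" -> buffer=?????APqIP?????yANsU
Fragment 4: offset=0 data="Dekoc" -> buffer=DekocAPqIP?????yANsU
Fragment 5: offset=13 data="xy" -> buffer=DekocAPqIP???xyyANsU
Fragment 6: offset=10 data="WmW" -> buffer=DekocAPqIPWmWxyyANsU

Answer: DekocAPqIPWmWxyyANsU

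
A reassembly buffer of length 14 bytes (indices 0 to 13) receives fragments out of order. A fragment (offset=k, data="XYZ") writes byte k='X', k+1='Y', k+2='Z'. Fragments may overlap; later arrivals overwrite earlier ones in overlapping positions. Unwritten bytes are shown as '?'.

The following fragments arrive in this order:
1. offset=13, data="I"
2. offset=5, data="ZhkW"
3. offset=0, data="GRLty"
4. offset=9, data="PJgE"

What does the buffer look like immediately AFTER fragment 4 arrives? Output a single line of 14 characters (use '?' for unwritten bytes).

Answer: GRLtyZhkWPJgEI

Derivation:
Fragment 1: offset=13 data="I" -> buffer=?????????????I
Fragment 2: offset=5 data="ZhkW" -> buffer=?????ZhkW????I
Fragment 3: offset=0 data="GRLty" -> buffer=GRLtyZhkW????I
Fragment 4: offset=9 data="PJgE" -> buffer=GRLtyZhkWPJgEI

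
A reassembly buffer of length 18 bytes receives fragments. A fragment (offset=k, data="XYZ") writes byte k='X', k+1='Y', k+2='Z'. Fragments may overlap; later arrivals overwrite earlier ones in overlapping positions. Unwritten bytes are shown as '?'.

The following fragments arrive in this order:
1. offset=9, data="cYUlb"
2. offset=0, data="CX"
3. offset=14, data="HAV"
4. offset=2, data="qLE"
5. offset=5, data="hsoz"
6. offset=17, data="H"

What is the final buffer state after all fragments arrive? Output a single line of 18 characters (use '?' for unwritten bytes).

Answer: CXqLEhsozcYUlbHAVH

Derivation:
Fragment 1: offset=9 data="cYUlb" -> buffer=?????????cYUlb????
Fragment 2: offset=0 data="CX" -> buffer=CX???????cYUlb????
Fragment 3: offset=14 data="HAV" -> buffer=CX???????cYUlbHAV?
Fragment 4: offset=2 data="qLE" -> buffer=CXqLE????cYUlbHAV?
Fragment 5: offset=5 data="hsoz" -> buffer=CXqLEhsozcYUlbHAV?
Fragment 6: offset=17 data="H" -> buffer=CXqLEhsozcYUlbHAVH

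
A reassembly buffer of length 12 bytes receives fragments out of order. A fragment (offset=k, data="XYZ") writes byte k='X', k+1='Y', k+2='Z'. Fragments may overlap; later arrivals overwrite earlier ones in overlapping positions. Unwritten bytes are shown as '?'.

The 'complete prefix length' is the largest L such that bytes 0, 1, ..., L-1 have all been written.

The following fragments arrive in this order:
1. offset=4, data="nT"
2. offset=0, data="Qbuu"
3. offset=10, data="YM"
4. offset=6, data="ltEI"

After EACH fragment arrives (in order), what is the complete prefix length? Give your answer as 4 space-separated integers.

Fragment 1: offset=4 data="nT" -> buffer=????nT?????? -> prefix_len=0
Fragment 2: offset=0 data="Qbuu" -> buffer=QbuunT?????? -> prefix_len=6
Fragment 3: offset=10 data="YM" -> buffer=QbuunT????YM -> prefix_len=6
Fragment 4: offset=6 data="ltEI" -> buffer=QbuunTltEIYM -> prefix_len=12

Answer: 0 6 6 12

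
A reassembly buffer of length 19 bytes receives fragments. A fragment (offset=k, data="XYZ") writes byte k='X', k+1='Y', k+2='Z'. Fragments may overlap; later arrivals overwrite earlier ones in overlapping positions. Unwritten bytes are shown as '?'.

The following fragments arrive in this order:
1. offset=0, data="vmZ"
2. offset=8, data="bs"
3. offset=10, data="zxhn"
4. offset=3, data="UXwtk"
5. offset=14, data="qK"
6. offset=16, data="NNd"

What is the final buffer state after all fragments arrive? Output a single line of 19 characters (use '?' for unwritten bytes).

Fragment 1: offset=0 data="vmZ" -> buffer=vmZ????????????????
Fragment 2: offset=8 data="bs" -> buffer=vmZ?????bs?????????
Fragment 3: offset=10 data="zxhn" -> buffer=vmZ?????bszxhn?????
Fragment 4: offset=3 data="UXwtk" -> buffer=vmZUXwtkbszxhn?????
Fragment 5: offset=14 data="qK" -> buffer=vmZUXwtkbszxhnqK???
Fragment 6: offset=16 data="NNd" -> buffer=vmZUXwtkbszxhnqKNNd

Answer: vmZUXwtkbszxhnqKNNd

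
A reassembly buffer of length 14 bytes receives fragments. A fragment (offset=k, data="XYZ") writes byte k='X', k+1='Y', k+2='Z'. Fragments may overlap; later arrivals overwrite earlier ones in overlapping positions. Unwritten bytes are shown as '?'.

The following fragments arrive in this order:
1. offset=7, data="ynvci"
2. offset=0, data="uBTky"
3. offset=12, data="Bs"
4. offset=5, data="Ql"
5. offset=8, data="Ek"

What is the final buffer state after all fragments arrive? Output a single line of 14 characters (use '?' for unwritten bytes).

Answer: uBTkyQlyEkciBs

Derivation:
Fragment 1: offset=7 data="ynvci" -> buffer=???????ynvci??
Fragment 2: offset=0 data="uBTky" -> buffer=uBTky??ynvci??
Fragment 3: offset=12 data="Bs" -> buffer=uBTky??ynvciBs
Fragment 4: offset=5 data="Ql" -> buffer=uBTkyQlynvciBs
Fragment 5: offset=8 data="Ek" -> buffer=uBTkyQlyEkciBs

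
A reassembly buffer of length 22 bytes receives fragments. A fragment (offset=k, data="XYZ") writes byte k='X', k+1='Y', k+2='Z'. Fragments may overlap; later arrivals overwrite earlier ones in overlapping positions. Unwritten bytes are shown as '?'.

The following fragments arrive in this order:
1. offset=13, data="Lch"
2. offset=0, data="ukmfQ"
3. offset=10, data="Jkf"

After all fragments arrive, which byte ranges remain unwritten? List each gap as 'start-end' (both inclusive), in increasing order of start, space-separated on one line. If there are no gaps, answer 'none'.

Answer: 5-9 16-21

Derivation:
Fragment 1: offset=13 len=3
Fragment 2: offset=0 len=5
Fragment 3: offset=10 len=3
Gaps: 5-9 16-21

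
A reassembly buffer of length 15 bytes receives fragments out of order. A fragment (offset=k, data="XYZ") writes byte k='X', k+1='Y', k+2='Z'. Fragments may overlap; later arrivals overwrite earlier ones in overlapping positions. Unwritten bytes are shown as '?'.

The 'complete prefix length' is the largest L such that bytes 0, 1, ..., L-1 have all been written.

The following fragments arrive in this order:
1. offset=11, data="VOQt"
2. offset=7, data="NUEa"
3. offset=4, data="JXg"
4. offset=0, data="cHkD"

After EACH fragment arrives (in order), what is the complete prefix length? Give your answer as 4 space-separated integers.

Fragment 1: offset=11 data="VOQt" -> buffer=???????????VOQt -> prefix_len=0
Fragment 2: offset=7 data="NUEa" -> buffer=???????NUEaVOQt -> prefix_len=0
Fragment 3: offset=4 data="JXg" -> buffer=????JXgNUEaVOQt -> prefix_len=0
Fragment 4: offset=0 data="cHkD" -> buffer=cHkDJXgNUEaVOQt -> prefix_len=15

Answer: 0 0 0 15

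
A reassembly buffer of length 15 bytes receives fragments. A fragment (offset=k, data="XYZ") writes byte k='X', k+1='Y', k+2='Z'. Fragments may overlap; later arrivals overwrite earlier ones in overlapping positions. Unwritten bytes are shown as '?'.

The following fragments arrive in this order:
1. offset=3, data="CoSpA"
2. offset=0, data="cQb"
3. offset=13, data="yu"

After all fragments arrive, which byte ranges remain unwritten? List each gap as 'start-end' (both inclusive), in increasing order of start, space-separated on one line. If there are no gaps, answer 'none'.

Answer: 8-12

Derivation:
Fragment 1: offset=3 len=5
Fragment 2: offset=0 len=3
Fragment 3: offset=13 len=2
Gaps: 8-12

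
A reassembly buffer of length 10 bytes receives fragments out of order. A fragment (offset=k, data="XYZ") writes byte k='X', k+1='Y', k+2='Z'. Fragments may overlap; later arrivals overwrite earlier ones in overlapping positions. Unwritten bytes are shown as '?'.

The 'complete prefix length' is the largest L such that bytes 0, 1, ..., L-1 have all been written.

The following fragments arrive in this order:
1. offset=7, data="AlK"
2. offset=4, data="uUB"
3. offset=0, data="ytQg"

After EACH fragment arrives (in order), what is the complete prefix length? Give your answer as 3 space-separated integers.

Answer: 0 0 10

Derivation:
Fragment 1: offset=7 data="AlK" -> buffer=???????AlK -> prefix_len=0
Fragment 2: offset=4 data="uUB" -> buffer=????uUBAlK -> prefix_len=0
Fragment 3: offset=0 data="ytQg" -> buffer=ytQguUBAlK -> prefix_len=10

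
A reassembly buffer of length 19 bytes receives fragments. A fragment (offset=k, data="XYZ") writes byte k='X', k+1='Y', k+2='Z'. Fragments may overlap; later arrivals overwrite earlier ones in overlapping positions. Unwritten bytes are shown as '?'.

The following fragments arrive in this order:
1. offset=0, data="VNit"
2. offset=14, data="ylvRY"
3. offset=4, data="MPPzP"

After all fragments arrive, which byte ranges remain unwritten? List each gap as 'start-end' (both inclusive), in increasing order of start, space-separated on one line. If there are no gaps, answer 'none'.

Fragment 1: offset=0 len=4
Fragment 2: offset=14 len=5
Fragment 3: offset=4 len=5
Gaps: 9-13

Answer: 9-13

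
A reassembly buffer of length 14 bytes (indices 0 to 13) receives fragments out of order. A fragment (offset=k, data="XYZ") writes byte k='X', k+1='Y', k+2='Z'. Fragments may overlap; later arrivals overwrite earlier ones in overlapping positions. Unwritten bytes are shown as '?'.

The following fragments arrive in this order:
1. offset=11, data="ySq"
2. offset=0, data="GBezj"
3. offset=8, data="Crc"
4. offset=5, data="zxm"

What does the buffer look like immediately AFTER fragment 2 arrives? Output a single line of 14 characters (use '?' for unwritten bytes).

Fragment 1: offset=11 data="ySq" -> buffer=???????????ySq
Fragment 2: offset=0 data="GBezj" -> buffer=GBezj??????ySq

Answer: GBezj??????ySq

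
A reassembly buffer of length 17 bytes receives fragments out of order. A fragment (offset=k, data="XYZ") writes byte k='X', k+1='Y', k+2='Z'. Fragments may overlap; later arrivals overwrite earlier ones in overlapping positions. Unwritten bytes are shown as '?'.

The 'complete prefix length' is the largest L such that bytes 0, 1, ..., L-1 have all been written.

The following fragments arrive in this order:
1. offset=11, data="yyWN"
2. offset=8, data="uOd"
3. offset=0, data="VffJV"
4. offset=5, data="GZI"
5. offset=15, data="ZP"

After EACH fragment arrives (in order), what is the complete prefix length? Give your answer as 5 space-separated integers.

Fragment 1: offset=11 data="yyWN" -> buffer=???????????yyWN?? -> prefix_len=0
Fragment 2: offset=8 data="uOd" -> buffer=????????uOdyyWN?? -> prefix_len=0
Fragment 3: offset=0 data="VffJV" -> buffer=VffJV???uOdyyWN?? -> prefix_len=5
Fragment 4: offset=5 data="GZI" -> buffer=VffJVGZIuOdyyWN?? -> prefix_len=15
Fragment 5: offset=15 data="ZP" -> buffer=VffJVGZIuOdyyWNZP -> prefix_len=17

Answer: 0 0 5 15 17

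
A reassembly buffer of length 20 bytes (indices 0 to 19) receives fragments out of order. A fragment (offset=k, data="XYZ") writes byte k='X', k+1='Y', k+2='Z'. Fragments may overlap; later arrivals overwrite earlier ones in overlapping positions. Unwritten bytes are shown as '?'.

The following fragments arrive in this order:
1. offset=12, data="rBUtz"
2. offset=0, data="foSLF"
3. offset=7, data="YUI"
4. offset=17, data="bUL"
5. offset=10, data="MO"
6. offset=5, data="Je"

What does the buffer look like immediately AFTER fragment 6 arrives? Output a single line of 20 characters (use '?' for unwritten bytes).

Fragment 1: offset=12 data="rBUtz" -> buffer=????????????rBUtz???
Fragment 2: offset=0 data="foSLF" -> buffer=foSLF???????rBUtz???
Fragment 3: offset=7 data="YUI" -> buffer=foSLF??YUI??rBUtz???
Fragment 4: offset=17 data="bUL" -> buffer=foSLF??YUI??rBUtzbUL
Fragment 5: offset=10 data="MO" -> buffer=foSLF??YUIMOrBUtzbUL
Fragment 6: offset=5 data="Je" -> buffer=foSLFJeYUIMOrBUtzbUL

Answer: foSLFJeYUIMOrBUtzbUL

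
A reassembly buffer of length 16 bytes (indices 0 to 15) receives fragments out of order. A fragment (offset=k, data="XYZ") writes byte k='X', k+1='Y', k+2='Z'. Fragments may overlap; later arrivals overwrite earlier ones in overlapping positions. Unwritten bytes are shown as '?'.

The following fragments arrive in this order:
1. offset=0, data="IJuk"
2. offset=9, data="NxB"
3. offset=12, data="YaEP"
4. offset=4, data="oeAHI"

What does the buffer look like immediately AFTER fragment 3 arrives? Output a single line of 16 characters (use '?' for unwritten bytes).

Answer: IJuk?????NxBYaEP

Derivation:
Fragment 1: offset=0 data="IJuk" -> buffer=IJuk????????????
Fragment 2: offset=9 data="NxB" -> buffer=IJuk?????NxB????
Fragment 3: offset=12 data="YaEP" -> buffer=IJuk?????NxBYaEP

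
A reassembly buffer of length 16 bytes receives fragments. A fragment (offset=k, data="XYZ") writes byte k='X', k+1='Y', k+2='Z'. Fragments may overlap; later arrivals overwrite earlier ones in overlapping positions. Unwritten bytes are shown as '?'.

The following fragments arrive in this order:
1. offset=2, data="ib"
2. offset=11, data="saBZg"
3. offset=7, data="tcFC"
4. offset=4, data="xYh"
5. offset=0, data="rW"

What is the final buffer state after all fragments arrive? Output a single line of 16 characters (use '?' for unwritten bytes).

Answer: rWibxYhtcFCsaBZg

Derivation:
Fragment 1: offset=2 data="ib" -> buffer=??ib????????????
Fragment 2: offset=11 data="saBZg" -> buffer=??ib???????saBZg
Fragment 3: offset=7 data="tcFC" -> buffer=??ib???tcFCsaBZg
Fragment 4: offset=4 data="xYh" -> buffer=??ibxYhtcFCsaBZg
Fragment 5: offset=0 data="rW" -> buffer=rWibxYhtcFCsaBZg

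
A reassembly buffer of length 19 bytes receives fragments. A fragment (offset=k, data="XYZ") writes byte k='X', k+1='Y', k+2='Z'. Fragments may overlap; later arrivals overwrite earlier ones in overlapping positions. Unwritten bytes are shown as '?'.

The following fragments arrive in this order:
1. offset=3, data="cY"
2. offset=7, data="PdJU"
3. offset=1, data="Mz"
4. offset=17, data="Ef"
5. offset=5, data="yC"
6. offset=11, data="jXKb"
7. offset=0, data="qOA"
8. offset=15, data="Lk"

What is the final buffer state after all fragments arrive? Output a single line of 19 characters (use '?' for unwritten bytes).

Fragment 1: offset=3 data="cY" -> buffer=???cY??????????????
Fragment 2: offset=7 data="PdJU" -> buffer=???cY??PdJU????????
Fragment 3: offset=1 data="Mz" -> buffer=?MzcY??PdJU????????
Fragment 4: offset=17 data="Ef" -> buffer=?MzcY??PdJU??????Ef
Fragment 5: offset=5 data="yC" -> buffer=?MzcYyCPdJU??????Ef
Fragment 6: offset=11 data="jXKb" -> buffer=?MzcYyCPdJUjXKb??Ef
Fragment 7: offset=0 data="qOA" -> buffer=qOAcYyCPdJUjXKb??Ef
Fragment 8: offset=15 data="Lk" -> buffer=qOAcYyCPdJUjXKbLkEf

Answer: qOAcYyCPdJUjXKbLkEf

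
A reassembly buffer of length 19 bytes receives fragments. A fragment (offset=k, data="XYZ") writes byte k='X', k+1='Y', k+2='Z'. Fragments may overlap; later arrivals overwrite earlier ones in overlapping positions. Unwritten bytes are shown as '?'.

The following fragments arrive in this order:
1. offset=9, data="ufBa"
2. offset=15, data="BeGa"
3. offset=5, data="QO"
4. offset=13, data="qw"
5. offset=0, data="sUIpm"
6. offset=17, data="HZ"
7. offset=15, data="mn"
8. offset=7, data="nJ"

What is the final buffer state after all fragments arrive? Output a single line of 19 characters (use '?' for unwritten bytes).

Answer: sUIpmQOnJufBaqwmnHZ

Derivation:
Fragment 1: offset=9 data="ufBa" -> buffer=?????????ufBa??????
Fragment 2: offset=15 data="BeGa" -> buffer=?????????ufBa??BeGa
Fragment 3: offset=5 data="QO" -> buffer=?????QO??ufBa??BeGa
Fragment 4: offset=13 data="qw" -> buffer=?????QO??ufBaqwBeGa
Fragment 5: offset=0 data="sUIpm" -> buffer=sUIpmQO??ufBaqwBeGa
Fragment 6: offset=17 data="HZ" -> buffer=sUIpmQO??ufBaqwBeHZ
Fragment 7: offset=15 data="mn" -> buffer=sUIpmQO??ufBaqwmnHZ
Fragment 8: offset=7 data="nJ" -> buffer=sUIpmQOnJufBaqwmnHZ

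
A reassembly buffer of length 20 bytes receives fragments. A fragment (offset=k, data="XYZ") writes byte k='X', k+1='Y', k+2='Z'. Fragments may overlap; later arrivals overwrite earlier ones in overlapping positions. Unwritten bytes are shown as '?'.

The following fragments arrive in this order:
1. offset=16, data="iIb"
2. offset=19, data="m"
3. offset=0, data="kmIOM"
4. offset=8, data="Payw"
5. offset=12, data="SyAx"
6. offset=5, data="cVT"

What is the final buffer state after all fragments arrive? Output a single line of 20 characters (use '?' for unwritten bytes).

Fragment 1: offset=16 data="iIb" -> buffer=????????????????iIb?
Fragment 2: offset=19 data="m" -> buffer=????????????????iIbm
Fragment 3: offset=0 data="kmIOM" -> buffer=kmIOM???????????iIbm
Fragment 4: offset=8 data="Payw" -> buffer=kmIOM???Payw????iIbm
Fragment 5: offset=12 data="SyAx" -> buffer=kmIOM???PaywSyAxiIbm
Fragment 6: offset=5 data="cVT" -> buffer=kmIOMcVTPaywSyAxiIbm

Answer: kmIOMcVTPaywSyAxiIbm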